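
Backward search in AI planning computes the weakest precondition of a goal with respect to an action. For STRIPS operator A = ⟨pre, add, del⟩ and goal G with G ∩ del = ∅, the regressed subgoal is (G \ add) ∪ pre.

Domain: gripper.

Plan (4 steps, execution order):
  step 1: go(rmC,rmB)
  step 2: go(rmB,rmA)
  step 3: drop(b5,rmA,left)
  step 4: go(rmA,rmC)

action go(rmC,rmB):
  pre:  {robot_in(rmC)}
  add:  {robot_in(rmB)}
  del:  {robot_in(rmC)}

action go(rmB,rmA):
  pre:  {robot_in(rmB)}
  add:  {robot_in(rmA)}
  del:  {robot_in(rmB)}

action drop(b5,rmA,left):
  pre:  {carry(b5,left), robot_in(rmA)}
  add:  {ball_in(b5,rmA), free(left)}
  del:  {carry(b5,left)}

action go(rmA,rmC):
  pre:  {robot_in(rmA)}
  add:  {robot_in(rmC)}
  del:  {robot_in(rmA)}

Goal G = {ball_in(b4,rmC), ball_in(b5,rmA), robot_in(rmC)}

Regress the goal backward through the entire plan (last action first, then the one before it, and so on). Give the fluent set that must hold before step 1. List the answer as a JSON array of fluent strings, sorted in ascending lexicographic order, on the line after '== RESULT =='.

Work backward from the goal:
  through step 4 (go(rmA,rmC)): drop {robot_in(rmC)}, keep {ball_in(b4,rmC), ball_in(b5,rmA)}, require {robot_in(rmA)}
    → {ball_in(b4,rmC), ball_in(b5,rmA), robot_in(rmA)}
  through step 3 (drop(b5,rmA,left)): drop {ball_in(b5,rmA)}, keep {ball_in(b4,rmC), robot_in(rmA)}, require {carry(b5,left), robot_in(rmA)}
    → {ball_in(b4,rmC), carry(b5,left), robot_in(rmA)}
  through step 2 (go(rmB,rmA)): drop {robot_in(rmA)}, keep {ball_in(b4,rmC), carry(b5,left)}, require {robot_in(rmB)}
    → {ball_in(b4,rmC), carry(b5,left), robot_in(rmB)}
  through step 1 (go(rmC,rmB)): drop {robot_in(rmB)}, keep {ball_in(b4,rmC), carry(b5,left)}, require {robot_in(rmC)}
    → {ball_in(b4,rmC), carry(b5,left), robot_in(rmC)}

== RESULT ==
["ball_in(b4,rmC)", "carry(b5,left)", "robot_in(rmC)"]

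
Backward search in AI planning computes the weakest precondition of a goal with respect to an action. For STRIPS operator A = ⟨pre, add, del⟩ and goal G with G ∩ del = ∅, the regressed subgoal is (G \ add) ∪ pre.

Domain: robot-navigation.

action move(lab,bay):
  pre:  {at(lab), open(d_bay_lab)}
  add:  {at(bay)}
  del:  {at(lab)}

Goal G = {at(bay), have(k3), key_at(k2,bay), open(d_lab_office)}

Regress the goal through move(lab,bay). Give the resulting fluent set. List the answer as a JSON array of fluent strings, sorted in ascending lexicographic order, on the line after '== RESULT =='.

Compute (G \ add) ∪ pre:
  G ∩ del = {}  (empty — regression defined)
  G \ add = {at(bay), have(k3), key_at(k2,bay), open(d_lab_office)} \ {at(bay)} = {have(k3), key_at(k2,bay), open(d_lab_office)}
  ∪ pre   = {have(k3), key_at(k2,bay), open(d_lab_office)} ∪ {at(lab), open(d_bay_lab)}
          = {at(lab), have(k3), key_at(k2,bay), open(d_bay_lab), open(d_lab_office)}

== RESULT ==
["at(lab)", "have(k3)", "key_at(k2,bay)", "open(d_bay_lab)", "open(d_lab_office)"]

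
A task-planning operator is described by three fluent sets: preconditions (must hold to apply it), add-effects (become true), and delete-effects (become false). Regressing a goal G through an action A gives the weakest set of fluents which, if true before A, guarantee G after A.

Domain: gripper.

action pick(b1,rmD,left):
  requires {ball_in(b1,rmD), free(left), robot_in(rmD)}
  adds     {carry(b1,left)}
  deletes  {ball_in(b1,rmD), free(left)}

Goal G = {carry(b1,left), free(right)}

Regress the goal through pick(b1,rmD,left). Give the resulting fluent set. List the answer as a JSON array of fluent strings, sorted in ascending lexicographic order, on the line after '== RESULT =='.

Compute (G \ add) ∪ pre:
  G ∩ del = {}  (empty — regression defined)
  G \ add = {carry(b1,left), free(right)} \ {carry(b1,left)} = {free(right)}
  ∪ pre   = {free(right)} ∪ {ball_in(b1,rmD), free(left), robot_in(rmD)}
          = {ball_in(b1,rmD), free(left), free(right), robot_in(rmD)}

== RESULT ==
["ball_in(b1,rmD)", "free(left)", "free(right)", "robot_in(rmD)"]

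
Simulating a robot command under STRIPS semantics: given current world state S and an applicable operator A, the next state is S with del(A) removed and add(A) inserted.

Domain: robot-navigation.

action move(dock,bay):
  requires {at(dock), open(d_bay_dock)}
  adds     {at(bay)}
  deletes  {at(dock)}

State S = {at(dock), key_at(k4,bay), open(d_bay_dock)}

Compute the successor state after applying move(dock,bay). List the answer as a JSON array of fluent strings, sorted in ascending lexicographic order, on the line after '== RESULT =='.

Compute (S \ del) ∪ add:
  pre ⊆ S: {at(dock), open(d_bay_dock)} ⊆ S  — applicable
  S \ del = {key_at(k4,bay), open(d_bay_dock)}
  ∪ add   = {at(bay), key_at(k4,bay), open(d_bay_dock)}

== RESULT ==
["at(bay)", "key_at(k4,bay)", "open(d_bay_dock)"]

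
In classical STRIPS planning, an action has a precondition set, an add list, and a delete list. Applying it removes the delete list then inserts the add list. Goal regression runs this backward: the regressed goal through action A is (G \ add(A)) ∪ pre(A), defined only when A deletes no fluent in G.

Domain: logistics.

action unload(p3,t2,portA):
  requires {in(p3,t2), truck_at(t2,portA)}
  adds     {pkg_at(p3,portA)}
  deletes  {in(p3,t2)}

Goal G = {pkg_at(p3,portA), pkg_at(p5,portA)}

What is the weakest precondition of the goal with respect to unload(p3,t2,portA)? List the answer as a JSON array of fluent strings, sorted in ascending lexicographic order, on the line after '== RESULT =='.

Compute (G \ add) ∪ pre:
  G ∩ del = {}  (empty — regression defined)
  G \ add = {pkg_at(p3,portA), pkg_at(p5,portA)} \ {pkg_at(p3,portA)} = {pkg_at(p5,portA)}
  ∪ pre   = {pkg_at(p5,portA)} ∪ {in(p3,t2), truck_at(t2,portA)}
          = {in(p3,t2), pkg_at(p5,portA), truck_at(t2,portA)}

== RESULT ==
["in(p3,t2)", "pkg_at(p5,portA)", "truck_at(t2,portA)"]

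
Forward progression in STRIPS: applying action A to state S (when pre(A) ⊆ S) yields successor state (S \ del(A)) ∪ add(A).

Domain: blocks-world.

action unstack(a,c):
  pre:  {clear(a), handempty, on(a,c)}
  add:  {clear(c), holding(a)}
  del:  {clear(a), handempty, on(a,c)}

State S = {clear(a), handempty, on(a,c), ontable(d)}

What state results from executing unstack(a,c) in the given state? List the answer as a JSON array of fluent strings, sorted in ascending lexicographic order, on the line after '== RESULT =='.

Compute (S \ del) ∪ add:
  pre ⊆ S: {clear(a), handempty, on(a,c)} ⊆ S  — applicable
  S \ del = {ontable(d)}
  ∪ add   = {clear(c), holding(a), ontable(d)}

== RESULT ==
["clear(c)", "holding(a)", "ontable(d)"]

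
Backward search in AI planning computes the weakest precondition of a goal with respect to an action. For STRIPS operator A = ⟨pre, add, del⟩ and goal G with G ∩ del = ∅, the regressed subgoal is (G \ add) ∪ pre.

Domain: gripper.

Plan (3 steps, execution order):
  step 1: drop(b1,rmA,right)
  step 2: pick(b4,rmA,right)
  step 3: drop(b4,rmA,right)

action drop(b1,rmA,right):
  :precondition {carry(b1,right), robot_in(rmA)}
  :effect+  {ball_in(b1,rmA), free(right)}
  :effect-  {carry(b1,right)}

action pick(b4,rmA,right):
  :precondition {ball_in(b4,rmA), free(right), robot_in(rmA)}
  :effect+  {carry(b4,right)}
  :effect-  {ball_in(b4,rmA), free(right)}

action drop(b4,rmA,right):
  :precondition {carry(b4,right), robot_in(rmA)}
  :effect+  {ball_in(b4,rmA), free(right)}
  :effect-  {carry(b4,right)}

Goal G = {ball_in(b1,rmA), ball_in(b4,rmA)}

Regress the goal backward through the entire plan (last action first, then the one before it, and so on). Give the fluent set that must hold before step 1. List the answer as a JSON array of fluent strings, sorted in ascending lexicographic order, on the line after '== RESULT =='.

Work backward from the goal:
  through step 3 (drop(b4,rmA,right)): drop {ball_in(b4,rmA)}, keep {ball_in(b1,rmA)}, require {carry(b4,right), robot_in(rmA)}
    → {ball_in(b1,rmA), carry(b4,right), robot_in(rmA)}
  through step 2 (pick(b4,rmA,right)): drop {carry(b4,right)}, keep {ball_in(b1,rmA), robot_in(rmA)}, require {ball_in(b4,rmA), free(right), robot_in(rmA)}
    → {ball_in(b1,rmA), ball_in(b4,rmA), free(right), robot_in(rmA)}
  through step 1 (drop(b1,rmA,right)): drop {ball_in(b1,rmA), free(right)}, keep {ball_in(b4,rmA), robot_in(rmA)}, require {carry(b1,right), robot_in(rmA)}
    → {ball_in(b4,rmA), carry(b1,right), robot_in(rmA)}

== RESULT ==
["ball_in(b4,rmA)", "carry(b1,right)", "robot_in(rmA)"]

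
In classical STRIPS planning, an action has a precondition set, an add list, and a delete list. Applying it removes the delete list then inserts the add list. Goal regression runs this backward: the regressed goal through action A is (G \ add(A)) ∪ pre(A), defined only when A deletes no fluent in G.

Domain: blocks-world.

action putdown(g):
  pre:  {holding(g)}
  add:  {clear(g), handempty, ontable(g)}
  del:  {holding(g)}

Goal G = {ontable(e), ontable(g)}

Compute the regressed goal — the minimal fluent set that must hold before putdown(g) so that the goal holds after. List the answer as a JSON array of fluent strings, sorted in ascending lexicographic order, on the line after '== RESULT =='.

Regress:
  G ∩ del = {}  (empty — regression defined)
  G \ add = {ontable(e), ontable(g)} \ {clear(g), handempty, ontable(g)} = {ontable(e)}
  ∪ pre   = {ontable(e)} ∪ {holding(g)}
          = {holding(g), ontable(e)}

== RESULT ==
["holding(g)", "ontable(e)"]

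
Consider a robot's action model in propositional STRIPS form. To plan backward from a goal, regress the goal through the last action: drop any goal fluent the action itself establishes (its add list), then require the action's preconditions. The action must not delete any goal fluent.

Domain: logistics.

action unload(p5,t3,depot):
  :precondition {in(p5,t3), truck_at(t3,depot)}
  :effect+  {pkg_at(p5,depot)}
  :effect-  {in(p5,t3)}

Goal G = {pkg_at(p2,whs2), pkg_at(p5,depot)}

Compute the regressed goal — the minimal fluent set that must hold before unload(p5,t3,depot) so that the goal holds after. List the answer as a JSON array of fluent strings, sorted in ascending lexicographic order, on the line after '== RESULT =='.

Regress:
  G ∩ del = {}  (empty — regression defined)
  G \ add = {pkg_at(p2,whs2), pkg_at(p5,depot)} \ {pkg_at(p5,depot)} = {pkg_at(p2,whs2)}
  ∪ pre   = {pkg_at(p2,whs2)} ∪ {in(p5,t3), truck_at(t3,depot)}
          = {in(p5,t3), pkg_at(p2,whs2), truck_at(t3,depot)}

== RESULT ==
["in(p5,t3)", "pkg_at(p2,whs2)", "truck_at(t3,depot)"]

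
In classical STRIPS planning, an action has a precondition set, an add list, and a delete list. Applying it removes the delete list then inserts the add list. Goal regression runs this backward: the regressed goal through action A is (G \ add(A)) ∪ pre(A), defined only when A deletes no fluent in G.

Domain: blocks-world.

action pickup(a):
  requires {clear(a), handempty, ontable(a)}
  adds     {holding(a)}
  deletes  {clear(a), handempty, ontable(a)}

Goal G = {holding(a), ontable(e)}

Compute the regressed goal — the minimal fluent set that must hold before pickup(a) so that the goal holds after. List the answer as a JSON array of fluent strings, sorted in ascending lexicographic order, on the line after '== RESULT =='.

Compute (G \ add) ∪ pre:
  G ∩ del = {}  (empty — regression defined)
  G \ add = {holding(a), ontable(e)} \ {holding(a)} = {ontable(e)}
  ∪ pre   = {ontable(e)} ∪ {clear(a), handempty, ontable(a)}
          = {clear(a), handempty, ontable(a), ontable(e)}

== RESULT ==
["clear(a)", "handempty", "ontable(a)", "ontable(e)"]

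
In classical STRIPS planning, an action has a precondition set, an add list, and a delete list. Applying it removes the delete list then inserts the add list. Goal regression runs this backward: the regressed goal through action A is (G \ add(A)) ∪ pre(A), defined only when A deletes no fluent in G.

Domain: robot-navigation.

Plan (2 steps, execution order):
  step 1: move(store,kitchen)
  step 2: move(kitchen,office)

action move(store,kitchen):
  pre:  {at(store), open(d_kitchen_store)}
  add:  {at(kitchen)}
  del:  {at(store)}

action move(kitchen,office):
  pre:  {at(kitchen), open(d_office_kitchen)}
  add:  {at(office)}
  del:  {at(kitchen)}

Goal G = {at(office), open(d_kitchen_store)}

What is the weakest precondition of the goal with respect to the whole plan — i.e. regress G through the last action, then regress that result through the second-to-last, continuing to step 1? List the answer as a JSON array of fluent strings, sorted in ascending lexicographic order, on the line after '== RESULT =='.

Regress step by step:
  through step 2 (move(kitchen,office)): drop {at(office)}, keep {open(d_kitchen_store)}, require {at(kitchen), open(d_office_kitchen)}
    → {at(kitchen), open(d_kitchen_store), open(d_office_kitchen)}
  through step 1 (move(store,kitchen)): drop {at(kitchen)}, keep {open(d_kitchen_store), open(d_office_kitchen)}, require {at(store), open(d_kitchen_store)}
    → {at(store), open(d_kitchen_store), open(d_office_kitchen)}

== RESULT ==
["at(store)", "open(d_kitchen_store)", "open(d_office_kitchen)"]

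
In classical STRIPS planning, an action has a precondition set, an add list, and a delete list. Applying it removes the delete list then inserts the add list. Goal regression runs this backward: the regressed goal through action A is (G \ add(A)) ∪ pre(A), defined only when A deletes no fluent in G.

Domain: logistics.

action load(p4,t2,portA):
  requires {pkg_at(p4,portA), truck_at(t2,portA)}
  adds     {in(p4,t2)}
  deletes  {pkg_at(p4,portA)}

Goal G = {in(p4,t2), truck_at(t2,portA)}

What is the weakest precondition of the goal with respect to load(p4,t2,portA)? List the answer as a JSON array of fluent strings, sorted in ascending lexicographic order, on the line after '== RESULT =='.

Regress:
  G ∩ del = {}  (empty — regression defined)
  G \ add = {in(p4,t2), truck_at(t2,portA)} \ {in(p4,t2)} = {truck_at(t2,portA)}
  ∪ pre   = {truck_at(t2,portA)} ∪ {pkg_at(p4,portA), truck_at(t2,portA)}
          = {pkg_at(p4,portA), truck_at(t2,portA)}

== RESULT ==
["pkg_at(p4,portA)", "truck_at(t2,portA)"]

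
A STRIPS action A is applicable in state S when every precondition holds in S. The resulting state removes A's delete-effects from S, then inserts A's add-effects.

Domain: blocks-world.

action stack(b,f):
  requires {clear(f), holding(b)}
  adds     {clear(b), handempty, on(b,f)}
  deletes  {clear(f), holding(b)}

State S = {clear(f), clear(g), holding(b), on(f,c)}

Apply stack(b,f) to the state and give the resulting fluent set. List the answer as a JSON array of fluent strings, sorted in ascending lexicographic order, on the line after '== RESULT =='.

Progress:
  pre ⊆ S: {clear(f), holding(b)} ⊆ S  — applicable
  S \ del = {clear(g), on(f,c)}
  ∪ add   = {clear(b), clear(g), handempty, on(b,f), on(f,c)}

== RESULT ==
["clear(b)", "clear(g)", "handempty", "on(b,f)", "on(f,c)"]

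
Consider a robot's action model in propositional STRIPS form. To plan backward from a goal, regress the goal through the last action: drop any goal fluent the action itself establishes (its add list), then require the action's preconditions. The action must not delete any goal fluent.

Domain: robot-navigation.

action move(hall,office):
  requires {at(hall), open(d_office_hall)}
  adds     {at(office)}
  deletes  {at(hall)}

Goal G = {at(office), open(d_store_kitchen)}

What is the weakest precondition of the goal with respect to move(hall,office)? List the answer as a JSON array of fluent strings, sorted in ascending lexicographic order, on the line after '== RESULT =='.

Compute (G \ add) ∪ pre:
  G ∩ del = {}  (empty — regression defined)
  G \ add = {at(office), open(d_store_kitchen)} \ {at(office)} = {open(d_store_kitchen)}
  ∪ pre   = {open(d_store_kitchen)} ∪ {at(hall), open(d_office_hall)}
          = {at(hall), open(d_office_hall), open(d_store_kitchen)}

== RESULT ==
["at(hall)", "open(d_office_hall)", "open(d_store_kitchen)"]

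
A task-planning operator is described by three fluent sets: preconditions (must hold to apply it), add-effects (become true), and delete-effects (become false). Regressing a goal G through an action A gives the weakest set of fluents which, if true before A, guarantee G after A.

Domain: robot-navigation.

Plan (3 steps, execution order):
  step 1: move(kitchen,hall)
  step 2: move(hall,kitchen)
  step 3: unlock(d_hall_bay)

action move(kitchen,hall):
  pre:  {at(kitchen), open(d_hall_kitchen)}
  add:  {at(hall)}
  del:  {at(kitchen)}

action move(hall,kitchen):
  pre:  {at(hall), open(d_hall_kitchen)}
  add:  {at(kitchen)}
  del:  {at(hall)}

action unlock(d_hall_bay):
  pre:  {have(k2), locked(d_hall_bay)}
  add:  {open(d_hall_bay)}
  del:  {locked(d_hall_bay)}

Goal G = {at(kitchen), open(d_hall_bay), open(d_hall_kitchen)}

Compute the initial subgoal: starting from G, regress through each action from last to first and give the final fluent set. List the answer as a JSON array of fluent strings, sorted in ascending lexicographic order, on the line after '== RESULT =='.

Regress step by step:
  through step 3 (unlock(d_hall_bay)): drop {open(d_hall_bay)}, keep {at(kitchen), open(d_hall_kitchen)}, require {have(k2), locked(d_hall_bay)}
    → {at(kitchen), have(k2), locked(d_hall_bay), open(d_hall_kitchen)}
  through step 2 (move(hall,kitchen)): drop {at(kitchen)}, keep {have(k2), locked(d_hall_bay), open(d_hall_kitchen)}, require {at(hall), open(d_hall_kitchen)}
    → {at(hall), have(k2), locked(d_hall_bay), open(d_hall_kitchen)}
  through step 1 (move(kitchen,hall)): drop {at(hall)}, keep {have(k2), locked(d_hall_bay), open(d_hall_kitchen)}, require {at(kitchen), open(d_hall_kitchen)}
    → {at(kitchen), have(k2), locked(d_hall_bay), open(d_hall_kitchen)}

== RESULT ==
["at(kitchen)", "have(k2)", "locked(d_hall_bay)", "open(d_hall_kitchen)"]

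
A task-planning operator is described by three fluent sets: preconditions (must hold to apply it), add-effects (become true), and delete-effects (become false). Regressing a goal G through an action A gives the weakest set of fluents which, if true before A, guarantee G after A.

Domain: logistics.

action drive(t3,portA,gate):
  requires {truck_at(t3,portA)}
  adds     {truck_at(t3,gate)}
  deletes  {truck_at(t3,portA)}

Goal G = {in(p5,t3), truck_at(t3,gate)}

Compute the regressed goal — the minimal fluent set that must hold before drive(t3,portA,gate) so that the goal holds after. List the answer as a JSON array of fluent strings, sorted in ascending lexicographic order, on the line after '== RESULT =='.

Regress:
  G ∩ del = {}  (empty — regression defined)
  G \ add = {in(p5,t3), truck_at(t3,gate)} \ {truck_at(t3,gate)} = {in(p5,t3)}
  ∪ pre   = {in(p5,t3)} ∪ {truck_at(t3,portA)}
          = {in(p5,t3), truck_at(t3,portA)}

== RESULT ==
["in(p5,t3)", "truck_at(t3,portA)"]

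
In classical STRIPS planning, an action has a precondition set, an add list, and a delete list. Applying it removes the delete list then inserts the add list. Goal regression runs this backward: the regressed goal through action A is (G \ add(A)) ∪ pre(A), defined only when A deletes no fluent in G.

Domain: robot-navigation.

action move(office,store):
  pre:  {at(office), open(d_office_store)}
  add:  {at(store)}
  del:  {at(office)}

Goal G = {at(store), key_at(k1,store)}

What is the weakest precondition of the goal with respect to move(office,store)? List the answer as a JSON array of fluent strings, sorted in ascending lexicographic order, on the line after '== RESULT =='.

Compute (G \ add) ∪ pre:
  G ∩ del = {}  (empty — regression defined)
  G \ add = {at(store), key_at(k1,store)} \ {at(store)} = {key_at(k1,store)}
  ∪ pre   = {key_at(k1,store)} ∪ {at(office), open(d_office_store)}
          = {at(office), key_at(k1,store), open(d_office_store)}

== RESULT ==
["at(office)", "key_at(k1,store)", "open(d_office_store)"]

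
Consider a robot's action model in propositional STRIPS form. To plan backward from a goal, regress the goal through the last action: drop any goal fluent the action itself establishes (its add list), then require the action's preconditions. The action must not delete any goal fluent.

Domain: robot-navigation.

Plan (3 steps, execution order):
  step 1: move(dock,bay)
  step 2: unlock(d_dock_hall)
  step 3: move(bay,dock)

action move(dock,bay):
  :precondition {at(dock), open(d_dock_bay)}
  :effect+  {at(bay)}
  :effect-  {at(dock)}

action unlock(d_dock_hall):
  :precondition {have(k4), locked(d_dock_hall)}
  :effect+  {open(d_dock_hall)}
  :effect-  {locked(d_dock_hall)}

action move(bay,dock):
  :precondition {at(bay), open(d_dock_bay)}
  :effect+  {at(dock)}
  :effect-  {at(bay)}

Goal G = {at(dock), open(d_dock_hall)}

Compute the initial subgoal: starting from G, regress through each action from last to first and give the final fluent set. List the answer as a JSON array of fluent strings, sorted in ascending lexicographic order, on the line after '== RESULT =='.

Regress step by step:
  through step 3 (move(bay,dock)): drop {at(dock)}, keep {open(d_dock_hall)}, require {at(bay), open(d_dock_bay)}
    → {at(bay), open(d_dock_bay), open(d_dock_hall)}
  through step 2 (unlock(d_dock_hall)): drop {open(d_dock_hall)}, keep {at(bay), open(d_dock_bay)}, require {have(k4), locked(d_dock_hall)}
    → {at(bay), have(k4), locked(d_dock_hall), open(d_dock_bay)}
  through step 1 (move(dock,bay)): drop {at(bay)}, keep {have(k4), locked(d_dock_hall), open(d_dock_bay)}, require {at(dock), open(d_dock_bay)}
    → {at(dock), have(k4), locked(d_dock_hall), open(d_dock_bay)}

== RESULT ==
["at(dock)", "have(k4)", "locked(d_dock_hall)", "open(d_dock_bay)"]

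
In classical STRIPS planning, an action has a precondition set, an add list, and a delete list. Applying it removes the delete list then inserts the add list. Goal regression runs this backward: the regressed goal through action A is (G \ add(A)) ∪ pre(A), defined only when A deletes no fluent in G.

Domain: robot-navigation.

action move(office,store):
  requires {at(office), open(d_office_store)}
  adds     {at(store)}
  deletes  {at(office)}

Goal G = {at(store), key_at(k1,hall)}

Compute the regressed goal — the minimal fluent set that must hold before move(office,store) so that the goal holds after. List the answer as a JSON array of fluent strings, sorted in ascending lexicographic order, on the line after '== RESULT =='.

Regress:
  G ∩ del = {}  (empty — regression defined)
  G \ add = {at(store), key_at(k1,hall)} \ {at(store)} = {key_at(k1,hall)}
  ∪ pre   = {key_at(k1,hall)} ∪ {at(office), open(d_office_store)}
          = {at(office), key_at(k1,hall), open(d_office_store)}

== RESULT ==
["at(office)", "key_at(k1,hall)", "open(d_office_store)"]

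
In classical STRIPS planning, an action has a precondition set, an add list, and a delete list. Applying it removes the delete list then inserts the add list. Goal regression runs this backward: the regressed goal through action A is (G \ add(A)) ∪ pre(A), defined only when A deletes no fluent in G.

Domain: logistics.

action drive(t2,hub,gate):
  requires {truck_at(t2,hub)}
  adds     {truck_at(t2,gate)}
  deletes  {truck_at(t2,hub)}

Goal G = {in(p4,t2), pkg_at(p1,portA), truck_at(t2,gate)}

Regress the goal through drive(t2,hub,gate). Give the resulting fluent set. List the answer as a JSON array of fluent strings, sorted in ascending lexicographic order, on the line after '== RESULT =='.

Compute (G \ add) ∪ pre:
  G ∩ del = {}  (empty — regression defined)
  G \ add = {in(p4,t2), pkg_at(p1,portA), truck_at(t2,gate)} \ {truck_at(t2,gate)} = {in(p4,t2), pkg_at(p1,portA)}
  ∪ pre   = {in(p4,t2), pkg_at(p1,portA)} ∪ {truck_at(t2,hub)}
          = {in(p4,t2), pkg_at(p1,portA), truck_at(t2,hub)}

== RESULT ==
["in(p4,t2)", "pkg_at(p1,portA)", "truck_at(t2,hub)"]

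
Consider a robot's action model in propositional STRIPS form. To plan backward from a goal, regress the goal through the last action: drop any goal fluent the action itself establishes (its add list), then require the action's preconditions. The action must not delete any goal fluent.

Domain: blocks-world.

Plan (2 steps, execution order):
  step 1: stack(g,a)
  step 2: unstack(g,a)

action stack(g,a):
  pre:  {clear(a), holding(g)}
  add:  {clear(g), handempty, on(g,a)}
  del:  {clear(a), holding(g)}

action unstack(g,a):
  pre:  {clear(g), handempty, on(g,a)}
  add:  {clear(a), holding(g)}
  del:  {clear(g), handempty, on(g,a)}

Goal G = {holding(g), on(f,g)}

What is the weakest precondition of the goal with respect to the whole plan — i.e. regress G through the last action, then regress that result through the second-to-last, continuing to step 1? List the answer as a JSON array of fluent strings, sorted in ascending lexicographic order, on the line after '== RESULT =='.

Work backward from the goal:
  through step 2 (unstack(g,a)): drop {holding(g)}, keep {on(f,g)}, require {clear(g), handempty, on(g,a)}
    → {clear(g), handempty, on(f,g), on(g,a)}
  through step 1 (stack(g,a)): drop {clear(g), handempty, on(g,a)}, keep {on(f,g)}, require {clear(a), holding(g)}
    → {clear(a), holding(g), on(f,g)}

== RESULT ==
["clear(a)", "holding(g)", "on(f,g)"]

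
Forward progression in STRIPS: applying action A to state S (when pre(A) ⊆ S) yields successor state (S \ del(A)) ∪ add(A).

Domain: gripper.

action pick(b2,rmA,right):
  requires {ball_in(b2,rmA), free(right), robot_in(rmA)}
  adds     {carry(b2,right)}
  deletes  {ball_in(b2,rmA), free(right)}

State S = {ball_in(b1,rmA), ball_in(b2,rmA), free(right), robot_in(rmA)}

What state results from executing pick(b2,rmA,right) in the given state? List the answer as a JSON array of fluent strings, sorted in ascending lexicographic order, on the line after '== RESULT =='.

Progress:
  pre ⊆ S: {ball_in(b2,rmA), free(right), robot_in(rmA)} ⊆ S  — applicable
  S \ del = {ball_in(b1,rmA), robot_in(rmA)}
  ∪ add   = {ball_in(b1,rmA), carry(b2,right), robot_in(rmA)}

== RESULT ==
["ball_in(b1,rmA)", "carry(b2,right)", "robot_in(rmA)"]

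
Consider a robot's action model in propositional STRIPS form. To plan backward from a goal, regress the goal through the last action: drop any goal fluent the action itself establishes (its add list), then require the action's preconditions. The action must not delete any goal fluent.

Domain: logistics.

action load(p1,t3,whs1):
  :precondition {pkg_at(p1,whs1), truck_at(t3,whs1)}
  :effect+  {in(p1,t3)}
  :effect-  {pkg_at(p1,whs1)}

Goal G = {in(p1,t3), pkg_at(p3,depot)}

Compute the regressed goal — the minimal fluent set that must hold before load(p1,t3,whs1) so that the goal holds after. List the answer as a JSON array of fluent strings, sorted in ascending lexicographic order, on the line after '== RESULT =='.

Regress:
  G ∩ del = {}  (empty — regression defined)
  G \ add = {in(p1,t3), pkg_at(p3,depot)} \ {in(p1,t3)} = {pkg_at(p3,depot)}
  ∪ pre   = {pkg_at(p3,depot)} ∪ {pkg_at(p1,whs1), truck_at(t3,whs1)}
          = {pkg_at(p1,whs1), pkg_at(p3,depot), truck_at(t3,whs1)}

== RESULT ==
["pkg_at(p1,whs1)", "pkg_at(p3,depot)", "truck_at(t3,whs1)"]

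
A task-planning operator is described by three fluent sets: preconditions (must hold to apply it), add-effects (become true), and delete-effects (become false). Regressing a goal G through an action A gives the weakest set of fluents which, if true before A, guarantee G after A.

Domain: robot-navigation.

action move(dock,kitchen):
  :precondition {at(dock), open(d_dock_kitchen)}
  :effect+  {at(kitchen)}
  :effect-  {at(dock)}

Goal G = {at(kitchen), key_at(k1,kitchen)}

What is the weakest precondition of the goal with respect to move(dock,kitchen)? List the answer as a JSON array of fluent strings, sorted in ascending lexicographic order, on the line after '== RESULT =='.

Regress:
  G ∩ del = {}  (empty — regression defined)
  G \ add = {at(kitchen), key_at(k1,kitchen)} \ {at(kitchen)} = {key_at(k1,kitchen)}
  ∪ pre   = {key_at(k1,kitchen)} ∪ {at(dock), open(d_dock_kitchen)}
          = {at(dock), key_at(k1,kitchen), open(d_dock_kitchen)}

== RESULT ==
["at(dock)", "key_at(k1,kitchen)", "open(d_dock_kitchen)"]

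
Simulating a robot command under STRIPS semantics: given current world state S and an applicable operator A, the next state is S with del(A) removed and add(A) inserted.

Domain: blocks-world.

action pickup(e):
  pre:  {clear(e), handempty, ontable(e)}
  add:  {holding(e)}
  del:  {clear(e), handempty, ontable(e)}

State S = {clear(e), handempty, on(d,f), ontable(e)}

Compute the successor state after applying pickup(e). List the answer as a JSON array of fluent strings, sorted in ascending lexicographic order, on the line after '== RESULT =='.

Progress:
  pre ⊆ S: {clear(e), handempty, ontable(e)} ⊆ S  — applicable
  S \ del = {on(d,f)}
  ∪ add   = {holding(e), on(d,f)}

== RESULT ==
["holding(e)", "on(d,f)"]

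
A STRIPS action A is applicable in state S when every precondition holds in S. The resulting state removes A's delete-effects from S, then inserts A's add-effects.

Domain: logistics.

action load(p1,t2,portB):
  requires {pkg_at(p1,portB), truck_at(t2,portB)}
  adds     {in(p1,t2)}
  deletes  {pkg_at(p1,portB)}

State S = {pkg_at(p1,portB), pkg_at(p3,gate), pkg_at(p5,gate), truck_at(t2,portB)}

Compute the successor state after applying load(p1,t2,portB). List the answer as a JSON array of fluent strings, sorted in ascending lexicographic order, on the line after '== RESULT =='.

Progress:
  pre ⊆ S: {pkg_at(p1,portB), truck_at(t2,portB)} ⊆ S  — applicable
  S \ del = {pkg_at(p3,gate), pkg_at(p5,gate), truck_at(t2,portB)}
  ∪ add   = {in(p1,t2), pkg_at(p3,gate), pkg_at(p5,gate), truck_at(t2,portB)}

== RESULT ==
["in(p1,t2)", "pkg_at(p3,gate)", "pkg_at(p5,gate)", "truck_at(t2,portB)"]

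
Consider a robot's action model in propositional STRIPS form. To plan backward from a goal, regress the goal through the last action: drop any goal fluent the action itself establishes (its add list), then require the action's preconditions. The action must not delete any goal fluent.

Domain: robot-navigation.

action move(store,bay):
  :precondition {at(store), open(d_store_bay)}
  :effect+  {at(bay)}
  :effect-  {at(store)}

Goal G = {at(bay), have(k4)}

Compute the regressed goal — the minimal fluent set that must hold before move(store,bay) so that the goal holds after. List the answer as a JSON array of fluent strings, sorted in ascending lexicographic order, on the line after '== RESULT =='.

Regress:
  G ∩ del = {}  (empty — regression defined)
  G \ add = {at(bay), have(k4)} \ {at(bay)} = {have(k4)}
  ∪ pre   = {have(k4)} ∪ {at(store), open(d_store_bay)}
          = {at(store), have(k4), open(d_store_bay)}

== RESULT ==
["at(store)", "have(k4)", "open(d_store_bay)"]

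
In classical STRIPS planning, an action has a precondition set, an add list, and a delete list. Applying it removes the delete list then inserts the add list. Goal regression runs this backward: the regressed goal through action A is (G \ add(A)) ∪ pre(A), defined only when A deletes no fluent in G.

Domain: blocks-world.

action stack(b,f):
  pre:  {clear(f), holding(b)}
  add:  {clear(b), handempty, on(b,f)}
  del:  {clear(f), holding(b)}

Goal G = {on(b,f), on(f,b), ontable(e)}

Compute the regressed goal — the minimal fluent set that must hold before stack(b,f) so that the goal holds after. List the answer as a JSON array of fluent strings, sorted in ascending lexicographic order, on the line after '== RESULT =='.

Regress:
  G ∩ del = {}  (empty — regression defined)
  G \ add = {on(b,f), on(f,b), ontable(e)} \ {clear(b), handempty, on(b,f)} = {on(f,b), ontable(e)}
  ∪ pre   = {on(f,b), ontable(e)} ∪ {clear(f), holding(b)}
          = {clear(f), holding(b), on(f,b), ontable(e)}

== RESULT ==
["clear(f)", "holding(b)", "on(f,b)", "ontable(e)"]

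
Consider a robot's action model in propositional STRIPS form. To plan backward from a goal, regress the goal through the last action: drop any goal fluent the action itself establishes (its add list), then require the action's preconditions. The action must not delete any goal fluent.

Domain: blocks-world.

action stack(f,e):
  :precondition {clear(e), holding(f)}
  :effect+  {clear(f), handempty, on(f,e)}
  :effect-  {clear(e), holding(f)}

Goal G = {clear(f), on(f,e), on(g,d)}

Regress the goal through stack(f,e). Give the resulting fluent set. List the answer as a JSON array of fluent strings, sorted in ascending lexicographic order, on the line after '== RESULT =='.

Compute (G \ add) ∪ pre:
  G ∩ del = {}  (empty — regression defined)
  G \ add = {clear(f), on(f,e), on(g,d)} \ {clear(f), handempty, on(f,e)} = {on(g,d)}
  ∪ pre   = {on(g,d)} ∪ {clear(e), holding(f)}
          = {clear(e), holding(f), on(g,d)}

== RESULT ==
["clear(e)", "holding(f)", "on(g,d)"]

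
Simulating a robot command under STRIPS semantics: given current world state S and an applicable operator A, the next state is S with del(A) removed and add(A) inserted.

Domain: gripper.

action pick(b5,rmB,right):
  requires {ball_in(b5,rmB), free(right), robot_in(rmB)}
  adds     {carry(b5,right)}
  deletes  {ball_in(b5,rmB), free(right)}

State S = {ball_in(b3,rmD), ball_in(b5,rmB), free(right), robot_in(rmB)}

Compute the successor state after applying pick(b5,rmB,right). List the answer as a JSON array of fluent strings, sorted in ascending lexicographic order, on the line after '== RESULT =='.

Compute (S \ del) ∪ add:
  pre ⊆ S: {ball_in(b5,rmB), free(right), robot_in(rmB)} ⊆ S  — applicable
  S \ del = {ball_in(b3,rmD), robot_in(rmB)}
  ∪ add   = {ball_in(b3,rmD), carry(b5,right), robot_in(rmB)}

== RESULT ==
["ball_in(b3,rmD)", "carry(b5,right)", "robot_in(rmB)"]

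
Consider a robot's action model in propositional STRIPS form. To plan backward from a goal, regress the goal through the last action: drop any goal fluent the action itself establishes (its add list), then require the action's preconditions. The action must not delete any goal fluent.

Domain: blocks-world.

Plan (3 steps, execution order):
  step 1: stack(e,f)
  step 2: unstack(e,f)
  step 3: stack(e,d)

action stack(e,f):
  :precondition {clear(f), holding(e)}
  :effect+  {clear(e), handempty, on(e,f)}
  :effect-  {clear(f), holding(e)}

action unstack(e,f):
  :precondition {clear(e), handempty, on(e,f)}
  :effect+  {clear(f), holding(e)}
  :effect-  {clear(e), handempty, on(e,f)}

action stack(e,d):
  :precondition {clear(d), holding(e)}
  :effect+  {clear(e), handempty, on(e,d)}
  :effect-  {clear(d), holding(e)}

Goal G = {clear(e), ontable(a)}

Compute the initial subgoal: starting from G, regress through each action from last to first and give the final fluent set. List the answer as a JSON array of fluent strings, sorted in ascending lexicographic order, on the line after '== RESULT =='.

Work backward from the goal:
  through step 3 (stack(e,d)): drop {clear(e)}, keep {ontable(a)}, require {clear(d), holding(e)}
    → {clear(d), holding(e), ontable(a)}
  through step 2 (unstack(e,f)): drop {holding(e)}, keep {clear(d), ontable(a)}, require {clear(e), handempty, on(e,f)}
    → {clear(d), clear(e), handempty, on(e,f), ontable(a)}
  through step 1 (stack(e,f)): drop {clear(e), handempty, on(e,f)}, keep {clear(d), ontable(a)}, require {clear(f), holding(e)}
    → {clear(d), clear(f), holding(e), ontable(a)}

== RESULT ==
["clear(d)", "clear(f)", "holding(e)", "ontable(a)"]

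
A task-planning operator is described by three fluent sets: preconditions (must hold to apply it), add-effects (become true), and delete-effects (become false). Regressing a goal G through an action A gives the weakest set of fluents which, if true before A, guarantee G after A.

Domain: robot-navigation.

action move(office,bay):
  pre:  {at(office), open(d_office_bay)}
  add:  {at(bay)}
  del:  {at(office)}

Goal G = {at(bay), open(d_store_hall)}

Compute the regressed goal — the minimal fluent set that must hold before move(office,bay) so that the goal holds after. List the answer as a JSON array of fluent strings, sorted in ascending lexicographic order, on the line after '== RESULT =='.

Regress:
  G ∩ del = {}  (empty — regression defined)
  G \ add = {at(bay), open(d_store_hall)} \ {at(bay)} = {open(d_store_hall)}
  ∪ pre   = {open(d_store_hall)} ∪ {at(office), open(d_office_bay)}
          = {at(office), open(d_office_bay), open(d_store_hall)}

== RESULT ==
["at(office)", "open(d_office_bay)", "open(d_store_hall)"]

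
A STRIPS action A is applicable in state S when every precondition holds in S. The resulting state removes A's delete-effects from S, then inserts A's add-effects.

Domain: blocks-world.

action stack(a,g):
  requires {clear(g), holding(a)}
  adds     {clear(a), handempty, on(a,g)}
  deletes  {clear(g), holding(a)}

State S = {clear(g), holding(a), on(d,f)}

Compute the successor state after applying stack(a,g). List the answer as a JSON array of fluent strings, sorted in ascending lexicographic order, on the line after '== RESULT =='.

Compute (S \ del) ∪ add:
  pre ⊆ S: {clear(g), holding(a)} ⊆ S  — applicable
  S \ del = {on(d,f)}
  ∪ add   = {clear(a), handempty, on(a,g), on(d,f)}

== RESULT ==
["clear(a)", "handempty", "on(a,g)", "on(d,f)"]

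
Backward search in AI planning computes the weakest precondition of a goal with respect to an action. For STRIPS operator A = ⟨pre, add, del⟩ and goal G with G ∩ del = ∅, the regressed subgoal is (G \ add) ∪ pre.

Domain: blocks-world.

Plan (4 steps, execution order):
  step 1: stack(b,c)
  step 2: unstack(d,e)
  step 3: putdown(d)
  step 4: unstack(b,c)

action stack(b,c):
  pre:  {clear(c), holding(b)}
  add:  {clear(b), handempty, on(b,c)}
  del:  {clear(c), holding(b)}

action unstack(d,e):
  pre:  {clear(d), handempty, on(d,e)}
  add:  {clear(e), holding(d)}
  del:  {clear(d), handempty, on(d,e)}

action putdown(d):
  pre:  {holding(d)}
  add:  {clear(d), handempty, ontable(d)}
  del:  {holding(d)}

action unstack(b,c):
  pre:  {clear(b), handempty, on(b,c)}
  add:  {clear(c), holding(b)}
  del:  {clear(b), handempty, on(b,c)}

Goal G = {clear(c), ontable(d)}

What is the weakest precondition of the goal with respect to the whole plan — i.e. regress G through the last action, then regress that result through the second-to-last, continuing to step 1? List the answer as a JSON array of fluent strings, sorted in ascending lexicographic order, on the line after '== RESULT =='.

Regress step by step:
  through step 4 (unstack(b,c)): drop {clear(c)}, keep {ontable(d)}, require {clear(b), handempty, on(b,c)}
    → {clear(b), handempty, on(b,c), ontable(d)}
  through step 3 (putdown(d)): drop {handempty, ontable(d)}, keep {clear(b), on(b,c)}, require {holding(d)}
    → {clear(b), holding(d), on(b,c)}
  through step 2 (unstack(d,e)): drop {holding(d)}, keep {clear(b), on(b,c)}, require {clear(d), handempty, on(d,e)}
    → {clear(b), clear(d), handempty, on(b,c), on(d,e)}
  through step 1 (stack(b,c)): drop {clear(b), handempty, on(b,c)}, keep {clear(d), on(d,e)}, require {clear(c), holding(b)}
    → {clear(c), clear(d), holding(b), on(d,e)}

== RESULT ==
["clear(c)", "clear(d)", "holding(b)", "on(d,e)"]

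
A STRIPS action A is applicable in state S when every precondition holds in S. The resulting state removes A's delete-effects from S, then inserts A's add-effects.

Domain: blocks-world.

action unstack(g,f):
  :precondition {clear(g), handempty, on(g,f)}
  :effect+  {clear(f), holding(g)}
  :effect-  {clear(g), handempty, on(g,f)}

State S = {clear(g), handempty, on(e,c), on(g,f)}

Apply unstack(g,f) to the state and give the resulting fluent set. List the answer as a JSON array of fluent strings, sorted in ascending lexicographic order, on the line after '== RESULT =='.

Progress:
  pre ⊆ S: {clear(g), handempty, on(g,f)} ⊆ S  — applicable
  S \ del = {on(e,c)}
  ∪ add   = {clear(f), holding(g), on(e,c)}

== RESULT ==
["clear(f)", "holding(g)", "on(e,c)"]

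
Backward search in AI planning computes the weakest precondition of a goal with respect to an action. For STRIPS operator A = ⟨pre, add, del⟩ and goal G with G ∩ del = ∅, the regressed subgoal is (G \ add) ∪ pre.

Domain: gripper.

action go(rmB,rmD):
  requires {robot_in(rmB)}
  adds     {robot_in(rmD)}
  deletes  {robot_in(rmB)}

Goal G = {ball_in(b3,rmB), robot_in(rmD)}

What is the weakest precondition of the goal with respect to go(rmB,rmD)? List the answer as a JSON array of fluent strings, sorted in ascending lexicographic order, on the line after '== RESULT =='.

Regress:
  G ∩ del = {}  (empty — regression defined)
  G \ add = {ball_in(b3,rmB), robot_in(rmD)} \ {robot_in(rmD)} = {ball_in(b3,rmB)}
  ∪ pre   = {ball_in(b3,rmB)} ∪ {robot_in(rmB)}
          = {ball_in(b3,rmB), robot_in(rmB)}

== RESULT ==
["ball_in(b3,rmB)", "robot_in(rmB)"]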